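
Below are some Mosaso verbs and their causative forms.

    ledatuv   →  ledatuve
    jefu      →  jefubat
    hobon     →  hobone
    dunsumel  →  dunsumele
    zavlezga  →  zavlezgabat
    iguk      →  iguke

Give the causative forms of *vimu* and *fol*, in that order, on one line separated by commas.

vimubat, fole

The pattern is consonant vs. vowel: -e when the stem ends in a consonant (*ledatuv*, *hobon*, *dunsumel*, *iguk*); -bat when the stem ends in a vowel (*jefu*, *zavlezga*).
*vimu* — final sound /u/ (a vowel) → -bat → *vimubat*.
*fol*: final sound = /l/, a consonant → -e → *fole*.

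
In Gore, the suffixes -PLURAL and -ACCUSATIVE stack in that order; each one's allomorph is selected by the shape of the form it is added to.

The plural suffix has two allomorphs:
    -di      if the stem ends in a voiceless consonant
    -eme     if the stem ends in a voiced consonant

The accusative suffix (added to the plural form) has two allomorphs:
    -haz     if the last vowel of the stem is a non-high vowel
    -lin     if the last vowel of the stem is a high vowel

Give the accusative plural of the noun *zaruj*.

zarujemehaz

The final consonant of *zaruj* is /j/, which is voiced, so the plural suffix is -eme, giving *zarujeme*.
The plural form *zarujeme*: last vowel = /e/, a non-high vowel → -haz → *zarujemehaz*.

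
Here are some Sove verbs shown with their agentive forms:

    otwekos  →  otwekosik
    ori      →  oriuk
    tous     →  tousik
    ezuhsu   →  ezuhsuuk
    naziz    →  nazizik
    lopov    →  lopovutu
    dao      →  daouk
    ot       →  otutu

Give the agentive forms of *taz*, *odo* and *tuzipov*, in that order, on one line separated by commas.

tazik, odouk, tuzipovutu

Looking at the final sound of each stem: -ik when the stem ends in a sibilant (*otwekos*, *tous*, *naziz*); -utu when the stem ends in a non-sibilant consonant (*lopov*, *ot*); -uk when the stem ends in a vowel (*ori*, *ezuhsu*, *dao*).
*taz* — final sound /z/ (a sibilant) → -ik → *tazik*.
*odo*: final sound = /o/, a vowel → -uk → *odouk*.
*tuzipov* — final sound /v/ (a non-sibilant consonant) → -utu → *tuzipovutu*.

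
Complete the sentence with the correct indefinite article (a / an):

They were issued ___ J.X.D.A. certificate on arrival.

The indefinite article is chosen by the initial *sound* of the following word, not its spelling.
The initialism *J.X.D.A.* is read letter by letter; the first letter, J, is pronounced /dʒeɪ/, which begins with a consonant sound.
So the article is *a*: They were issued a J.X.D.A. certificate on arrival.

a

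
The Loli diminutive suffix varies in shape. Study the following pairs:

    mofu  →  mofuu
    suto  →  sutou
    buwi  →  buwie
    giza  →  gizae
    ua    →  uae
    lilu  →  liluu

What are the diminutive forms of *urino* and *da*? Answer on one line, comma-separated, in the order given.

The suffix is conditioned by the last vowel: -u when the last vowel of the stem is a rounded vowel (*mofu*, *suto*, *lilu*); -e when the last vowel of the stem is an unrounded vowel (*buwi*, *giza*, *ua*).
Since the last vowel of *urino* is /o/ (a rounded vowel), it takes -u, giving *urinou*.
Since the last vowel of *da* is /a/ (an unrounded vowel), it takes -e, giving *dae*.

urinou, dae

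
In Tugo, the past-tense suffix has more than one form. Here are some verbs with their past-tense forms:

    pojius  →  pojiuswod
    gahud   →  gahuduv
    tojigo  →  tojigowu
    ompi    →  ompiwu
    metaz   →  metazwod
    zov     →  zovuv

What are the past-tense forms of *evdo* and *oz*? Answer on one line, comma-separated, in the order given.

evdowu, ozwod

Looking at the final sound of each stem: -wod when the stem ends in a sibilant (*pojius*, *metaz*); -uv when the stem ends in a non-sibilant consonant (*gahud*, *zov*); -wu when the stem ends in a vowel (*tojigo*, *ompi*).
The final sound of *evdo* is /o/, which is a vowel, so the suffix is -wu, giving *evdowu*.
*oz*: final sound = /z/, a sibilant → -wod → *ozwod*.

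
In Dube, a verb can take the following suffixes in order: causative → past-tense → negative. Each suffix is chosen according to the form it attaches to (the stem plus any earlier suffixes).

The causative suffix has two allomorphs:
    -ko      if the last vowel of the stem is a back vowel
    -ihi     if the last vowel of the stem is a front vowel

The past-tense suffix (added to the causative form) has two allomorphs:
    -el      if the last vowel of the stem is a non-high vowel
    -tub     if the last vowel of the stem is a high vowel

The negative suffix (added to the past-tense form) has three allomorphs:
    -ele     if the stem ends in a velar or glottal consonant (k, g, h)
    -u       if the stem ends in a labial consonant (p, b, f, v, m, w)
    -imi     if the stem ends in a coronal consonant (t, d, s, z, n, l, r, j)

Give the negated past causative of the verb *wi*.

Since the last vowel of *wi* is /i/ (a front vowel), it takes -ihi, giving *wiihi*.
The causative form *wiihi*: last vowel = /i/, a high vowel → -tub → *wiihitub*.
The past-tense form *wiihitub*: final consonant = /b/, labial → -u → *wiihitubu*.

wiihitubu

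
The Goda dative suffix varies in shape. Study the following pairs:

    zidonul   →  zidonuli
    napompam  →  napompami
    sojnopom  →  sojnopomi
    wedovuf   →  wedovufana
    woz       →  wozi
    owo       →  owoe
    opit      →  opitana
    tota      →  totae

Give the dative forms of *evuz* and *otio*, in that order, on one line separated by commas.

The pattern is voicing of the final sound: -ana when the stem ends in a voiceless consonant (*wedovuf*, *opit*); -i when the stem ends in a voiced consonant (*zidonul*, *napompam*, *sojnopom*, *woz*); -e when the stem ends in a vowel (*owo*, *tota*).
The final sound of *evuz* is /z/, which is a voiced consonant, so the suffix is -i, giving *evuzi*.
Since the final sound of *otio* is /o/ (a vowel), it takes -e, giving *otioe*.

evuzi, otioe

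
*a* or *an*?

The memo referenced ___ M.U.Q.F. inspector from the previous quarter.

The indefinite article is chosen by the initial *sound* of the following word, not its spelling.
The initialism *M.U.Q.F.* is read letter by letter; the first letter, M, is pronounced /ɛm/, which begins with a vowel sound.
So the article is *an*: The memo referenced an M.U.Q.F. inspector from the previous quarter.

an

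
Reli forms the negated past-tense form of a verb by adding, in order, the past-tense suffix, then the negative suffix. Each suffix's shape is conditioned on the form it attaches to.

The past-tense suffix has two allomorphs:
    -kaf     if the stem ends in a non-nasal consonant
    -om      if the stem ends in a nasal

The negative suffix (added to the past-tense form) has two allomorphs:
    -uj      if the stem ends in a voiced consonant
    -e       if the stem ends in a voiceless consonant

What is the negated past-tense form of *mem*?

memomuj

*mem*: final consonant = /m/, a nasal → -om → *memom*.
Since the final consonant of the past-tense form *memom* is /m/ (voiced), it takes -uj, giving *memomuj*.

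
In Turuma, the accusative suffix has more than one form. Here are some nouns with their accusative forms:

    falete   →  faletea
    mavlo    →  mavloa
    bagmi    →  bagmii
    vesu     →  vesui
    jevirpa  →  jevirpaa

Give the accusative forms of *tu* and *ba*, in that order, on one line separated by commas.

tui, baa

The alternation tracks the last vowel of the stem — -i when the last vowel of the stem is a high vowel (*bagmi*, *vesu*); -a when the last vowel of the stem is a non-high vowel (*falete*, *mavlo*, *jevirpa*).
Since the last vowel of *tu* is /u/ (a high vowel), it takes -i, giving *tui*.
Since the last vowel of *ba* is /a/ (a non-high vowel), it takes -a, giving *baa*.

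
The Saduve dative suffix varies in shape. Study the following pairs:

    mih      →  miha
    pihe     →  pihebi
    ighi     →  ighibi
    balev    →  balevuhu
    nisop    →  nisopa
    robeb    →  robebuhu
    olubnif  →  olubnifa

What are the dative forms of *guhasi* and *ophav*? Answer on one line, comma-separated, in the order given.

The pattern is voicing of the final sound: -a when the stem ends in a voiceless consonant (*mih*, *nisop*, *olubnif*); -uhu when the stem ends in a voiced consonant (*balev*, *robeb*); -bi when the stem ends in a vowel (*pihe*, *ighi*).
The final sound of *guhasi* is /i/, which is a vowel, so the suffix is -bi, giving *guhasibi*.
*ophav* — final sound /v/ (a voiced consonant) → -uhu → *ophavuhu*.

guhasibi, ophavuhu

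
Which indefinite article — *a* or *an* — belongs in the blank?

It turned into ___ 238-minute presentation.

a

The indefinite article is chosen by the initial *sound* of the following word, not its spelling.
The number *238* is spoken "two hundred …", beginning with /tuː/ — a consonant sound.
So the article is *a*: It turned into a 238-minute presentation.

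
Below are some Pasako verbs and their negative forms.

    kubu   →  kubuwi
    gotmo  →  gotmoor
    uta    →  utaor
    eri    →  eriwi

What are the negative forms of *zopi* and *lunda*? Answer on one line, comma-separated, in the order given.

zopiwi, lundaor

The pattern is height harmony: -wi when the last vowel of the stem is a high vowel (*kubu*, *eri*); -or when the last vowel of the stem is a non-high vowel (*gotmo*, *uta*).
The last vowel of *zopi* is /i/, which is a high vowel, so the suffix is -wi, giving *zopiwi*.
The last vowel of *lunda* is /a/, which is a non-high vowel, so the suffix is -or, giving *lundaor*.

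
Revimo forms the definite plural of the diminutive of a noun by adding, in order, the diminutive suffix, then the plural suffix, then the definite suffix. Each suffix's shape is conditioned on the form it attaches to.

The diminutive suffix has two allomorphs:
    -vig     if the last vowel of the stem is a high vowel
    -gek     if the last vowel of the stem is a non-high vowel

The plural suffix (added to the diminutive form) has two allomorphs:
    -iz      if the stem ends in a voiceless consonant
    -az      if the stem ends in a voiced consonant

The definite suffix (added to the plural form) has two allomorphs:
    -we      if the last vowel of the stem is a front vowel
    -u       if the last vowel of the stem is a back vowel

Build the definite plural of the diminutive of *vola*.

volagekizwe

*vola* — last vowel /a/ (a non-high vowel) → -gek → *volagek*.
Since the final consonant of the diminutive form *volagek* is /k/ (voiceless), it takes -iz, giving *volagekiz*.
Since the last vowel of the plural form *volagekiz* is /i/ (a front vowel), it takes -we, giving *volagekizwe*.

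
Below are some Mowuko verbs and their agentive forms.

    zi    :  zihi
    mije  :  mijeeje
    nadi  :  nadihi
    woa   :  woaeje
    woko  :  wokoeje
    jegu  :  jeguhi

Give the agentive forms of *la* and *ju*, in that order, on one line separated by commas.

Looking at the last vowel of each stem: -hi when the last vowel of the stem is a high vowel (*zi*, *nadi*, *jegu*); -eje when the last vowel of the stem is a non-high vowel (*mije*, *woa*, *woko*).
The last vowel of *la* is /a/, which is a non-high vowel, so the suffix is -eje, giving *laeje*.
*ju* — last vowel /u/ (a high vowel) → -hi → *juhi*.

laeje, juhi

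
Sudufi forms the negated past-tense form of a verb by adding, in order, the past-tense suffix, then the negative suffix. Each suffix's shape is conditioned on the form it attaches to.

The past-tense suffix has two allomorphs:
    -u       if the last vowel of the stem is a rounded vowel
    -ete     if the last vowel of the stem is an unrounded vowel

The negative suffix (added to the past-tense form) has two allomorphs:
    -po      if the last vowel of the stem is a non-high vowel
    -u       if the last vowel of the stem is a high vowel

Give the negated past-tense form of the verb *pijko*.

*pijko*: last vowel = /o/, a rounded vowel → -u → *pijkou*.
The past-tense form *pijkou* — last vowel /u/ (a high vowel) → -u → *pijkouu*.

pijkouu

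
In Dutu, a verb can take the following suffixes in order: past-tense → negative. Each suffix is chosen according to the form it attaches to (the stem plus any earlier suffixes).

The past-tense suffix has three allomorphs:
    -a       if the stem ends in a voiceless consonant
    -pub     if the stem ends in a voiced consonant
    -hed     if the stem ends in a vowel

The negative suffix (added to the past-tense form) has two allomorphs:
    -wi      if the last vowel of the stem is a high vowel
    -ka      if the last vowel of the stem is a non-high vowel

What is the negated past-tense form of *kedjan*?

kedjanpubwi

*kedjan* — final sound /n/ (a voiced consonant) → -pub → *kedjanpub*.
The past-tense form *kedjanpub*: last vowel = /u/, a high vowel → -wi → *kedjanpubwi*.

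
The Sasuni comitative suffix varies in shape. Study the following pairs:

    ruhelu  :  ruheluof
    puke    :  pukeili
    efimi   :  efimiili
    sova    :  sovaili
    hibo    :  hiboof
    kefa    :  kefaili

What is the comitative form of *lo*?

loof

The pattern is rounding harmony: -of when the last vowel of the stem is a rounded vowel (*ruhelu*, *hibo*); -ili when the last vowel of the stem is an unrounded vowel (*puke*, *efimi*, *sova*, *kefa*).
*lo* — last vowel /o/ (a rounded vowel) → -of → *loof*.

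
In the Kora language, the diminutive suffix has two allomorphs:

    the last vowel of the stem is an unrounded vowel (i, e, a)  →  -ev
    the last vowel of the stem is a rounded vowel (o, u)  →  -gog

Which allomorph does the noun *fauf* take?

-gog

*fauf*: last vowel = /u/, a rounded vowel → -gog.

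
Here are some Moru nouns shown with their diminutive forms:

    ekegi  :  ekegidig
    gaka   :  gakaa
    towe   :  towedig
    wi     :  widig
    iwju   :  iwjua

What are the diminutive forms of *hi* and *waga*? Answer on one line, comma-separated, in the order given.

The pattern is front/back vowel harmony: -dig when the last vowel of the stem is a front vowel (*ekegi*, *towe*, *wi*); -a when the last vowel of the stem is a back vowel (*gaka*, *iwju*).
*hi*: last vowel = /i/, a front vowel → -dig → *hidig*.
Since the last vowel of *waga* is /a/ (a back vowel), it takes -a, giving *wagaa*.

hidig, wagaa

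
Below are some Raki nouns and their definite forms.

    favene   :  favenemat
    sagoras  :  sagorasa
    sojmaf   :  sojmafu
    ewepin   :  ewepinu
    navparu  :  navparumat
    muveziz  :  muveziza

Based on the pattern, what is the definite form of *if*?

ifu

Looking at the final sound of each stem: -a when the stem ends in a sibilant (*sagoras*, *muveziz*); -u when the stem ends in a non-sibilant consonant (*sojmaf*, *ewepin*); -mat when the stem ends in a vowel (*favene*, *navparu*).
*if* — final sound /f/ (a non-sibilant consonant) → -u → *ifu*.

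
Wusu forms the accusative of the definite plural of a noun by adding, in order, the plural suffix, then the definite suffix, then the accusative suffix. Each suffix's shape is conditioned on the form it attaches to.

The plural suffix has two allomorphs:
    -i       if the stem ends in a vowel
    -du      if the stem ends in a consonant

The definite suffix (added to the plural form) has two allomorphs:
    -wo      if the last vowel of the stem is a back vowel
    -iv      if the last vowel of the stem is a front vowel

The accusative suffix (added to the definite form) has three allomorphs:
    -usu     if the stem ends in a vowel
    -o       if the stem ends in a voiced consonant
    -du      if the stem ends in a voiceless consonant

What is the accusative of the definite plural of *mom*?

Since the final sound of *mom* is /m/ (a consonant), it takes -du, giving *momdu*.
The plural form *momdu*: last vowel = /u/, a back vowel → -wo → *momduwo*.
The definite form *momduwo*: final sound = /o/, a vowel → -usu → *momduwousu*.

momduwousu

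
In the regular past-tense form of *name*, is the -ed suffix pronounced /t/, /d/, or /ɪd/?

The stem *name* ends in a voiced sound other than /d/.
The -ed suffix is realized as /ɪd/ after /t, d/; as /t/ after other voiceless consonants; and as /d/ after other voiced sounds.
So -ed on *name* is pronounced /d/.

/d/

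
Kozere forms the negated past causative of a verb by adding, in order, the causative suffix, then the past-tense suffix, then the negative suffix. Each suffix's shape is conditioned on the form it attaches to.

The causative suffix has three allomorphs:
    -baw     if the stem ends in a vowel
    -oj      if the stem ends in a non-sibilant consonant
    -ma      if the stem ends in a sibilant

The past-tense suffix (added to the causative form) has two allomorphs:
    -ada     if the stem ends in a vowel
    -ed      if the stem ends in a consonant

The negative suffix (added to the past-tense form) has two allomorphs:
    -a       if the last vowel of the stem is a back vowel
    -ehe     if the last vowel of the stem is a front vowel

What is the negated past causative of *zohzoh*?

zohzohojedehe

*zohzoh* — final sound /h/ (a non-sibilant consonant) → -oj → *zohzohoj*.
The final sound of the causative form *zohzohoj* is /j/, which is a consonant, so the past-tense suffix is -ed, giving *zohzohojed*.
Since the last vowel of the past-tense form *zohzohojed* is /e/ (a front vowel), it takes -ehe, giving *zohzohojedehe*.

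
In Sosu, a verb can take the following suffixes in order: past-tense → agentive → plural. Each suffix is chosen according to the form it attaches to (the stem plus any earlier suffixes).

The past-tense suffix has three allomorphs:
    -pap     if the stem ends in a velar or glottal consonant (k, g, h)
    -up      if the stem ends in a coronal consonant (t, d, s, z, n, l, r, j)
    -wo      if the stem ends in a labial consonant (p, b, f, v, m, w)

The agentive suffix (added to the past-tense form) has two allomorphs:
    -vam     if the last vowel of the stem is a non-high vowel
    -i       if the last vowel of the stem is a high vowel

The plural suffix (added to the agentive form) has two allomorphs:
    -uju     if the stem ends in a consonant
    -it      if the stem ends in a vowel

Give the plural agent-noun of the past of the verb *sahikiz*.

sahikizupiit

The final consonant of *sahikiz* is /z/, which is coronal, so the past-tense suffix is -up, giving *sahikizup*.
The past-tense form *sahikizup*: last vowel = /u/, a high vowel → -i → *sahikizupi*.
The agentive form *sahikizupi* — final sound /i/ (a vowel) → -it → *sahikizupiit*.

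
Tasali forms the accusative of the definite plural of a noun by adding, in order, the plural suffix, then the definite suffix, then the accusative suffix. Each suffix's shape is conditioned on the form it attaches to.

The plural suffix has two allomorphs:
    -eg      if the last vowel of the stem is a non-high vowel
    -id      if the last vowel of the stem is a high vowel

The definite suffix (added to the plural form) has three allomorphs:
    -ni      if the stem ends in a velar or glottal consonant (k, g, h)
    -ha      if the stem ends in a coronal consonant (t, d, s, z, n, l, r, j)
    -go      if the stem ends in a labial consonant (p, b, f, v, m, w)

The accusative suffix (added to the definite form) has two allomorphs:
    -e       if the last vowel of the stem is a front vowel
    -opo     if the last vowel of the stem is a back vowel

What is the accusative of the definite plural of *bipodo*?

bipodoegnie

*bipodo* — last vowel /o/ (a non-high vowel) → -eg → *bipodoeg*.
The final consonant of the plural form *bipodoeg* is /g/, which is velar/glottal, so the definite suffix is -ni, giving *bipodoegni*.
The last vowel of the definite form *bipodoegni* is /i/, which is a front vowel, so the accusative suffix is -e, giving *bipodoegnie*.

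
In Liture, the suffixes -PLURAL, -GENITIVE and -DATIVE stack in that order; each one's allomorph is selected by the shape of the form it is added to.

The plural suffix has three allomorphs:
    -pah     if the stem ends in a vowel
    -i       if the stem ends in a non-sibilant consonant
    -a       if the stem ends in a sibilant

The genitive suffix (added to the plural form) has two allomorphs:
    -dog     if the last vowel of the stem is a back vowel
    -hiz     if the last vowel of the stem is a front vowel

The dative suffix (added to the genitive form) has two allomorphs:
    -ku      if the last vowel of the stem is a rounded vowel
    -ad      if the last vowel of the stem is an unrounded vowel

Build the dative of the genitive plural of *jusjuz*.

*jusjuz*: final sound = /z/, a sibilant → -a → *jusjuza*.
Since the last vowel of the plural form *jusjuza* is /a/ (a back vowel), it takes -dog, giving *jusjuzadog*.
The genitive form *jusjuzadog*: last vowel = /o/, a rounded vowel → -ku → *jusjuzadogku*.

jusjuzadogku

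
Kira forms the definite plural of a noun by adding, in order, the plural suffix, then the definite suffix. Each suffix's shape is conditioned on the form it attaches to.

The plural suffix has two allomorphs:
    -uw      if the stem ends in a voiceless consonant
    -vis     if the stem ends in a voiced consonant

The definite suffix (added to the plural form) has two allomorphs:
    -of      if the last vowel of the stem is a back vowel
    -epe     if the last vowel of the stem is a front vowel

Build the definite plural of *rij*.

rijvisepe

The final consonant of *rij* is /j/, which is voiced, so the plural suffix is -vis, giving *rijvis*.
The plural form *rijvis*: last vowel = /i/, a front vowel → -epe → *rijvisepe*.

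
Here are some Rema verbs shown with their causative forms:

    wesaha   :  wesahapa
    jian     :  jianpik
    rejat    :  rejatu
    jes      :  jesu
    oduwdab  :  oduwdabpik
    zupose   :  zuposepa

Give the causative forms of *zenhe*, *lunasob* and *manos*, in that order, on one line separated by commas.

zenhepa, lunasobpik, manosu

The alternation tracks the final sound of the stem — -u when the stem ends in a voiceless consonant (*rejat*, *jes*); -pik when the stem ends in a voiced consonant (*jian*, *oduwdab*); -pa when the stem ends in a vowel (*wesaha*, *zupose*).
*zenhe* — final sound /e/ (a vowel) → -pa → *zenhepa*.
Since the final sound of *lunasob* is /b/ (a voiced consonant), it takes -pik, giving *lunasobpik*.
*manos*: final sound = /s/, a voiceless consonant → -u → *manosu*.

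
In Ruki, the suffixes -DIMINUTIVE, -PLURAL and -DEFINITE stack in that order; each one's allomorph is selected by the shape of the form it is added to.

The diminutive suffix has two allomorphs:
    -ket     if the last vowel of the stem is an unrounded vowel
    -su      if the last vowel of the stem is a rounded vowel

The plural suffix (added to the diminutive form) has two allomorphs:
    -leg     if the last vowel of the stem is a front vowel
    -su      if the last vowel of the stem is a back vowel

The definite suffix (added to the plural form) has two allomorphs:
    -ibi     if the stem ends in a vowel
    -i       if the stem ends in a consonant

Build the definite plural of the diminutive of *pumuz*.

The last vowel of *pumuz* is /u/, which is a rounded vowel, so the diminutive suffix is -su, giving *pumuzsu*.
Since the last vowel of the diminutive form *pumuzsu* is /u/ (a back vowel), it takes -su, giving *pumuzsusu*.
The plural form *pumuzsusu*: final sound = /u/, a vowel → -ibi → *pumuzsusuibi*.

pumuzsusuibi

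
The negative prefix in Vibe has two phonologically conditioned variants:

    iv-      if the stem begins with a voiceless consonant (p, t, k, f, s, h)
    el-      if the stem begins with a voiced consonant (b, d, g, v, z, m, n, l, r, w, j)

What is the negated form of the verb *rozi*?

Since the first consonant of *rozi* is /r/ (voiced), it takes el-, giving *elrozi*.

elrozi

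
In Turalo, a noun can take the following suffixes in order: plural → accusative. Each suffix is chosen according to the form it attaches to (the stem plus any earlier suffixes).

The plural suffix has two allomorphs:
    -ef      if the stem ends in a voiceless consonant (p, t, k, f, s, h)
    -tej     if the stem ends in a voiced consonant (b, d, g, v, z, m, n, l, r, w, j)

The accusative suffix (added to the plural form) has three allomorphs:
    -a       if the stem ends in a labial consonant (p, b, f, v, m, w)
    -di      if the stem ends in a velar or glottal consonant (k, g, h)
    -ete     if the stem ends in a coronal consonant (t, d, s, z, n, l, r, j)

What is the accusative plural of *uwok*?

*uwok*: final consonant = /k/, voiceless → -ef → *uwokef*.
The plural form *uwokef* — final consonant /f/ (labial) → -a → *uwokefa*.

uwokefa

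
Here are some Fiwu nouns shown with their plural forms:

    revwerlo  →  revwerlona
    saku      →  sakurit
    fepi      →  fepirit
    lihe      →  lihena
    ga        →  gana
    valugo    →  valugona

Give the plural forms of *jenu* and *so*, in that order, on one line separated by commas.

jenurit, sona

The pattern is height harmony: -rit when the last vowel of the stem is a high vowel (*saku*, *fepi*); -na when the last vowel of the stem is a non-high vowel (*revwerlo*, *lihe*, *ga*, *valugo*).
The last vowel of *jenu* is /u/, which is a high vowel, so the suffix is -rit, giving *jenurit*.
*so*: last vowel = /o/, a non-high vowel → -na → *sona*.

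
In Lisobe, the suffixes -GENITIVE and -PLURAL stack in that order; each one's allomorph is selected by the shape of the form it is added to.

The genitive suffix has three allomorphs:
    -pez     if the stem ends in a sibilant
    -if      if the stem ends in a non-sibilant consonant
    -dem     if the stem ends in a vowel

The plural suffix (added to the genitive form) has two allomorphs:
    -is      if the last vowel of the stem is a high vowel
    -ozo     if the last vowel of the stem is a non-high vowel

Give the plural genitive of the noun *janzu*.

janzudemozo

The final sound of *janzu* is /u/, which is a vowel, so the genitive suffix is -dem, giving *janzudem*.
The last vowel of the genitive form *janzudem* is /e/, which is a non-high vowel, so the plural suffix is -ozo, giving *janzudemozo*.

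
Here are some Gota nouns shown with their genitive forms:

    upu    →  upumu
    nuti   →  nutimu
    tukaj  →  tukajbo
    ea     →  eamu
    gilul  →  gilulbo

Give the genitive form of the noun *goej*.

Looking at the final sound of each stem: -bo when the stem ends in a consonant (*tukaj*, *gilul*); -mu when the stem ends in a vowel (*upu*, *nuti*, *ea*).
Since the final sound of *goej* is /j/ (a consonant), it takes -bo, giving *goejbo*.

goejbo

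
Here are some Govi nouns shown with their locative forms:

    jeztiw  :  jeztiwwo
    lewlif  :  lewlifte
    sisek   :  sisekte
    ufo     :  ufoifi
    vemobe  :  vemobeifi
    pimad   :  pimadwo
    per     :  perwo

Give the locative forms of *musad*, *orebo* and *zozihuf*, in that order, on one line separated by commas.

The pattern is voicing of the final sound: -te when the stem ends in a voiceless consonant (*lewlif*, *sisek*); -wo when the stem ends in a voiced consonant (*jeztiw*, *pimad*, *per*); -ifi when the stem ends in a vowel (*ufo*, *vemobe*).
*musad*: final sound = /d/, a voiced consonant → -wo → *musadwo*.
The final sound of *orebo* is /o/, which is a vowel, so the suffix is -ifi, giving *oreboifi*.
Since the final sound of *zozihuf* is /f/ (a voiceless consonant), it takes -te, giving *zozihufte*.

musadwo, oreboifi, zozihufte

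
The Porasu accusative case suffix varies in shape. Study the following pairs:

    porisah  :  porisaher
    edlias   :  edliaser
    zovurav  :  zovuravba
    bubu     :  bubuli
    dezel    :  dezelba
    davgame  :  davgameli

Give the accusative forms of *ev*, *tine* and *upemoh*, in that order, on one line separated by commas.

evba, tineli, upemoher

The suffix is conditioned by the final sound: -er when the stem ends in a voiceless consonant (*porisah*, *edlias*); -ba when the stem ends in a voiced consonant (*zovurav*, *dezel*); -li when the stem ends in a vowel (*bubu*, *davgame*).
*ev*: final sound = /v/, a voiced consonant → -ba → *evba*.
*tine* — final sound /e/ (a vowel) → -li → *tineli*.
*upemoh*: final sound = /h/, a voiceless consonant → -er → *upemoher*.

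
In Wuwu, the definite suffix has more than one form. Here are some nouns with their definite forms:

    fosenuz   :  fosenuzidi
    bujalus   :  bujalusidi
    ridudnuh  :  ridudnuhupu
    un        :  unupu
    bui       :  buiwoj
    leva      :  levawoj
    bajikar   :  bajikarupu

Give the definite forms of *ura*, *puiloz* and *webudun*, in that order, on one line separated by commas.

The suffix is conditioned by the final sound: -idi when the stem ends in a sibilant (*fosenuz*, *bujalus*); -upu when the stem ends in a non-sibilant consonant (*ridudnuh*, *un*, *bajikar*); -woj when the stem ends in a vowel (*bui*, *leva*).
Since the final sound of *ura* is /a/ (a vowel), it takes -woj, giving *urawoj*.
*puiloz* — final sound /z/ (a sibilant) → -idi → *puilozidi*.
*webudun* — final sound /n/ (a non-sibilant consonant) → -upu → *webudunupu*.

urawoj, puilozidi, webudunupu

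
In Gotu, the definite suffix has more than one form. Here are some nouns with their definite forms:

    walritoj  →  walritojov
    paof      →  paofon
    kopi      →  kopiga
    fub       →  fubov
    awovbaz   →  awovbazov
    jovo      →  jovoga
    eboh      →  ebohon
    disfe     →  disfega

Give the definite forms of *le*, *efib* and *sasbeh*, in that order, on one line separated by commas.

The alternation tracks the final sound of the stem — -on when the stem ends in a voiceless consonant (*paof*, *eboh*); -ov when the stem ends in a voiced consonant (*walritoj*, *fub*, *awovbaz*); -ga when the stem ends in a vowel (*kopi*, *jovo*, *disfe*).
*le* — final sound /e/ (a vowel) → -ga → *lega*.
The final sound of *efib* is /b/, which is a voiced consonant, so the suffix is -ov, giving *efibov*.
*sasbeh*: final sound = /h/, a voiceless consonant → -on → *sasbehon*.

lega, efibov, sasbehon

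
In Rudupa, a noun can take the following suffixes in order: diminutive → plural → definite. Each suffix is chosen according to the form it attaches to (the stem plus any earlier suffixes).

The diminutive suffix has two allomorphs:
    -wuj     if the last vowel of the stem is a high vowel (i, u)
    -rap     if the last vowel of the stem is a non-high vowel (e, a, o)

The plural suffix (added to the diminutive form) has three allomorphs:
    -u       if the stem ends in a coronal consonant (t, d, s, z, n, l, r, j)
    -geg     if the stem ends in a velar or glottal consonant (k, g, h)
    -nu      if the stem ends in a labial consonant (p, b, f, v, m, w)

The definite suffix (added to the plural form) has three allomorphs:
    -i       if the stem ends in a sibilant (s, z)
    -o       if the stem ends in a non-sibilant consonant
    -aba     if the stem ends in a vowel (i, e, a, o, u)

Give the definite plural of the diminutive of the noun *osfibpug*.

osfibpugwujuaba

*osfibpug*: last vowel = /u/, a high vowel → -wuj → *osfibpugwuj*.
The diminutive form *osfibpugwuj*: final consonant = /j/, coronal → -u → *osfibpugwuju*.
The final sound of the plural form *osfibpugwuju* is /u/, which is a vowel, so the definite suffix is -aba, giving *osfibpugwujuaba*.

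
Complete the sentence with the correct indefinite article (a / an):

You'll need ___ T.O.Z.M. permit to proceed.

a

The indefinite article is chosen by the initial *sound* of the following word, not its spelling.
The initialism *T.O.Z.M.* is read letter by letter; the first letter, T, is pronounced /tiː/, which begins with a consonant sound.
So the article is *a*: You'll need a T.O.Z.M. permit to proceed.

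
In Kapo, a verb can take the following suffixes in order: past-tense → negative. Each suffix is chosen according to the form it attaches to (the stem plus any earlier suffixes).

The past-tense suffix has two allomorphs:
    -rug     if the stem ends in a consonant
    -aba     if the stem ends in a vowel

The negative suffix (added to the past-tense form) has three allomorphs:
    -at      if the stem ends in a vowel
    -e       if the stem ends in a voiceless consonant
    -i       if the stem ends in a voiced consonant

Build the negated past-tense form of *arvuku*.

*arvuku*: final sound = /u/, a vowel → -aba → *arvukuaba*.
The final sound of the past-tense form *arvukuaba* is /a/, which is a vowel, so the negative suffix is -at, giving *arvukuabaat*.

arvukuabaat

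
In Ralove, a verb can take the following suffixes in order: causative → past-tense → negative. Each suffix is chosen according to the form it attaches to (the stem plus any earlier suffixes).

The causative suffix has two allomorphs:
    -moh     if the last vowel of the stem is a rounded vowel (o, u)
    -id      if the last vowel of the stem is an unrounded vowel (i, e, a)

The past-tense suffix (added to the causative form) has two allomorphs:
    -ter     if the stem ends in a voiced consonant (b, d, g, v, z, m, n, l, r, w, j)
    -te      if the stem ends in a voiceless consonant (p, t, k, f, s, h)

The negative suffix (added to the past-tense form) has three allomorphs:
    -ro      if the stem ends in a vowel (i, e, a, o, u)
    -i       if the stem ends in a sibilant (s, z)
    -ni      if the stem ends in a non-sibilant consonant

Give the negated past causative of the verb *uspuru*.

uspurumohtero

Since the last vowel of *uspuru* is /u/ (a rounded vowel), it takes -moh, giving *uspurumoh*.
The causative form *uspurumoh* — final consonant /h/ (voiceless) → -te → *uspurumohte*.
The past-tense form *uspurumohte* — final sound /e/ (a vowel) → -ro → *uspurumohtero*.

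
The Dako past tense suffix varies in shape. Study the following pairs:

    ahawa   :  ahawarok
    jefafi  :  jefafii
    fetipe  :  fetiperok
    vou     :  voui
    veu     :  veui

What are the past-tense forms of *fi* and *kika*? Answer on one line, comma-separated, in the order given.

fii, kikarok

Looking at the last vowel of each stem: -i when the last vowel of the stem is a high vowel (*jefafi*, *vou*, *veu*); -rok when the last vowel of the stem is a non-high vowel (*ahawa*, *fetipe*).
*fi*: last vowel = /i/, a high vowel → -i → *fii*.
*kika*: last vowel = /a/, a non-high vowel → -rok → *kikarok*.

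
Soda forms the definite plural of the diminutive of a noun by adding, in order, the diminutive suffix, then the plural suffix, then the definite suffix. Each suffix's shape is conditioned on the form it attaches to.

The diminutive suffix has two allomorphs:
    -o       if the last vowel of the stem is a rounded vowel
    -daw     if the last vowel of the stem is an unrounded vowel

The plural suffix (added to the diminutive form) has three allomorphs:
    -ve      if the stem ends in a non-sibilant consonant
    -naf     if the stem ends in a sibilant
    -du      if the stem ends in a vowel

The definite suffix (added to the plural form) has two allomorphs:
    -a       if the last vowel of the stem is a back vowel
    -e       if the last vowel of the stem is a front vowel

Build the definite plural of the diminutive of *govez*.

govezdawvee

*govez* — last vowel /e/ (an unrounded vowel) → -daw → *govezdaw*.
The final sound of the diminutive form *govezdaw* is /w/, which is a non-sibilant consonant, so the plural suffix is -ve, giving *govezdawve*.
The plural form *govezdawve* — last vowel /e/ (a front vowel) → -e → *govezdawvee*.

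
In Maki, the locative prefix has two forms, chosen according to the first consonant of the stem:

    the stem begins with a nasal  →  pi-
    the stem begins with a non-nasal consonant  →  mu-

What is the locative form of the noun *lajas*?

Since the first consonant of *lajas* is /l/ (non-nasal), it takes mu-, giving *mulajas*.

mulajas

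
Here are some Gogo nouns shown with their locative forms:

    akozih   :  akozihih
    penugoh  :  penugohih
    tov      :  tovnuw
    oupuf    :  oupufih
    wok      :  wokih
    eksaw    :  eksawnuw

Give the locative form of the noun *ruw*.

ruwnuw

The pattern is voicing of the final consonant: -ih when the stem ends in a voiceless consonant (*akozih*, *penugoh*, *oupuf*, *wok*); -nuw when the stem ends in a voiced consonant (*tov*, *eksaw*).
*ruw* — final consonant /w/ (voiced) → -nuw → *ruwnuw*.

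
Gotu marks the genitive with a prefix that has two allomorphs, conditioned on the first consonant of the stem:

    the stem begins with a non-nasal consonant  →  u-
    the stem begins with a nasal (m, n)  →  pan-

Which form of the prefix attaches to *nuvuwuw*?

*nuvuwuw* — first consonant /n/ (a nasal) → pan-.

pan-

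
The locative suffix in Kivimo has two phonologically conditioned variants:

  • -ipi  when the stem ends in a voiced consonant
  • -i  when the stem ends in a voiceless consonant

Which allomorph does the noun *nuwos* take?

The final consonant of *nuwos* is /s/, which is voiceless, so the suffix is -i.

-i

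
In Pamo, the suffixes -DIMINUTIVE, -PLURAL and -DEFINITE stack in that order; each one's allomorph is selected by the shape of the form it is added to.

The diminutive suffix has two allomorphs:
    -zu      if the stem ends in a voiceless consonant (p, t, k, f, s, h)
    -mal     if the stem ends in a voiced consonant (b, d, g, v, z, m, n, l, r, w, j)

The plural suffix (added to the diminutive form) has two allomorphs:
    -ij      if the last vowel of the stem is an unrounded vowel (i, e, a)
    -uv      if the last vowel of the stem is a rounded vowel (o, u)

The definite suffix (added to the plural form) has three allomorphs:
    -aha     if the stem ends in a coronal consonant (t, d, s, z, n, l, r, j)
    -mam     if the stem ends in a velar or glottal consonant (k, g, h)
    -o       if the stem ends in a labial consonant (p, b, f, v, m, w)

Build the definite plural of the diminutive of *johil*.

johilmalijaha

*johil*: final consonant = /l/, voiced → -mal → *johilmal*.
The diminutive form *johilmal* — last vowel /a/ (an unrounded vowel) → -ij → *johilmalij*.
The plural form *johilmalij* — final consonant /j/ (coronal) → -aha → *johilmalijaha*.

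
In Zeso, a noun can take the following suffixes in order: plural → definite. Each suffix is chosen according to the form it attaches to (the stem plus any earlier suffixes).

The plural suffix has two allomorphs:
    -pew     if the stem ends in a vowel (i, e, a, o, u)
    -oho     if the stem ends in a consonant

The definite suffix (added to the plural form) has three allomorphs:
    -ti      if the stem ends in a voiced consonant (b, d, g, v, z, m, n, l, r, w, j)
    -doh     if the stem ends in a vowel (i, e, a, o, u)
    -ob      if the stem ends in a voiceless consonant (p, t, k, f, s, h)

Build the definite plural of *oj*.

*oj*: final sound = /j/, a consonant → -oho → *ojoho*.
The plural form *ojoho*: final sound = /o/, a vowel → -doh → *ojohodoh*.

ojohodoh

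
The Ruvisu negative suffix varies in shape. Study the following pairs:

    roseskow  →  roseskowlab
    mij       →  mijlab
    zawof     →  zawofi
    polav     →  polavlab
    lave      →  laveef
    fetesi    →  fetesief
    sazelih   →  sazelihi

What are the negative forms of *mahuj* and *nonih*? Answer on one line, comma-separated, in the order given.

Looking at the final sound of each stem: -i when the stem ends in a voiceless consonant (*zawof*, *sazelih*); -lab when the stem ends in a voiced consonant (*roseskow*, *mij*, *polav*); -ef when the stem ends in a vowel (*lave*, *fetesi*).
*mahuj*: final sound = /j/, a voiced consonant → -lab → *mahujlab*.
The final sound of *nonih* is /h/, which is a voiceless consonant, so the suffix is -i, giving *nonihi*.

mahujlab, nonihi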